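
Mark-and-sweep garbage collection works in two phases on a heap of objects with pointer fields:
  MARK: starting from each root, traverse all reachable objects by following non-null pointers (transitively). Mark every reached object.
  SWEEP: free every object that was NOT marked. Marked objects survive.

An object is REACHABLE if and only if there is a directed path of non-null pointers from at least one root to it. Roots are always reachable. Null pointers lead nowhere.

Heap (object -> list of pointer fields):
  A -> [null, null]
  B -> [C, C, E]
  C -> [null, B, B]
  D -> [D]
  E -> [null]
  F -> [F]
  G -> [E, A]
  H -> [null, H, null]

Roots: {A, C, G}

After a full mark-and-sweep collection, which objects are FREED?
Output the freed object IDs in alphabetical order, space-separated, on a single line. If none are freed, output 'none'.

Roots: A C G
Mark A: refs=null null, marked=A
Mark C: refs=null B B, marked=A C
Mark G: refs=E A, marked=A C G
Mark B: refs=C C E, marked=A B C G
Mark E: refs=null, marked=A B C E G
Unmarked (collected): D F H

Answer: D F H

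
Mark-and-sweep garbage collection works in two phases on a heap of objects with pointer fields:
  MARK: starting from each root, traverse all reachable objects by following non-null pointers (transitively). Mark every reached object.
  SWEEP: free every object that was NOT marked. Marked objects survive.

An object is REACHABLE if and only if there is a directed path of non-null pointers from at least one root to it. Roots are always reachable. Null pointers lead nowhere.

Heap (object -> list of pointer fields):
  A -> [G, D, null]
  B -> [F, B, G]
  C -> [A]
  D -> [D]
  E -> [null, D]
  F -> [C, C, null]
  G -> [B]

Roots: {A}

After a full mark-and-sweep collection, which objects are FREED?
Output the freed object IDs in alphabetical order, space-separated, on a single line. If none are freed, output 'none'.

Roots: A
Mark A: refs=G D null, marked=A
Mark G: refs=B, marked=A G
Mark D: refs=D, marked=A D G
Mark B: refs=F B G, marked=A B D G
Mark F: refs=C C null, marked=A B D F G
Mark C: refs=A, marked=A B C D F G
Unmarked (collected): E

Answer: E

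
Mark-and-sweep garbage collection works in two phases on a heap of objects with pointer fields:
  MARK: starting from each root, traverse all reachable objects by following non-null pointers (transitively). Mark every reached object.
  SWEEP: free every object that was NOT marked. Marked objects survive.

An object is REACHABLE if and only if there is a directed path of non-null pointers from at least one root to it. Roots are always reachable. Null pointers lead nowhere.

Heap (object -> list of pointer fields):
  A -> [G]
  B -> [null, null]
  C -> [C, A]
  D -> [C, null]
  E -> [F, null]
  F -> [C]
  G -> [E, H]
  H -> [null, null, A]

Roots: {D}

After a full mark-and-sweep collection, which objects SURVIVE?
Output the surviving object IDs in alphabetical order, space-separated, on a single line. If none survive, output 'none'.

Roots: D
Mark D: refs=C null, marked=D
Mark C: refs=C A, marked=C D
Mark A: refs=G, marked=A C D
Mark G: refs=E H, marked=A C D G
Mark E: refs=F null, marked=A C D E G
Mark H: refs=null null A, marked=A C D E G H
Mark F: refs=C, marked=A C D E F G H
Unmarked (collected): B

Answer: A C D E F G H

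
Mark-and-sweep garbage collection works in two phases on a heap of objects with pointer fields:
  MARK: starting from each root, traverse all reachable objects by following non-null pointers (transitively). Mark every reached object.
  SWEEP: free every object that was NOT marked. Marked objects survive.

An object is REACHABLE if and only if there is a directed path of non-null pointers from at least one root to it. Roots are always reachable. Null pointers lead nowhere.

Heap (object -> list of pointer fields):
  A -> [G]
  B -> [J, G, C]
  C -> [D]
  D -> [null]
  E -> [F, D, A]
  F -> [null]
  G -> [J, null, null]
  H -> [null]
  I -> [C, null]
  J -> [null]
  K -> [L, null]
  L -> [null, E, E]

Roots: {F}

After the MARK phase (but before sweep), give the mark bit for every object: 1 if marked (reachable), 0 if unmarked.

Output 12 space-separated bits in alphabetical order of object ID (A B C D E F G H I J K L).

Answer: 0 0 0 0 0 1 0 0 0 0 0 0

Derivation:
Roots: F
Mark F: refs=null, marked=F
Unmarked (collected): A B C D E G H I J K L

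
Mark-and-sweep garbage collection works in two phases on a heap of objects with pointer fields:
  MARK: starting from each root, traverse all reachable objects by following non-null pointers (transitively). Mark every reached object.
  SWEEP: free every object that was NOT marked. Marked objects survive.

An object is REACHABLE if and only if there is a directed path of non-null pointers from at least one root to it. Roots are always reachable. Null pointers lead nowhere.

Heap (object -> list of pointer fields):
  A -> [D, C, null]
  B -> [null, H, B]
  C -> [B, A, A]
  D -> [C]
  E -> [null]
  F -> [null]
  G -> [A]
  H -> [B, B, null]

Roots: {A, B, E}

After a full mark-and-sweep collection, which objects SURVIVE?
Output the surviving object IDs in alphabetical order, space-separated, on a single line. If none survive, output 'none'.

Answer: A B C D E H

Derivation:
Roots: A B E
Mark A: refs=D C null, marked=A
Mark B: refs=null H B, marked=A B
Mark E: refs=null, marked=A B E
Mark D: refs=C, marked=A B D E
Mark C: refs=B A A, marked=A B C D E
Mark H: refs=B B null, marked=A B C D E H
Unmarked (collected): F G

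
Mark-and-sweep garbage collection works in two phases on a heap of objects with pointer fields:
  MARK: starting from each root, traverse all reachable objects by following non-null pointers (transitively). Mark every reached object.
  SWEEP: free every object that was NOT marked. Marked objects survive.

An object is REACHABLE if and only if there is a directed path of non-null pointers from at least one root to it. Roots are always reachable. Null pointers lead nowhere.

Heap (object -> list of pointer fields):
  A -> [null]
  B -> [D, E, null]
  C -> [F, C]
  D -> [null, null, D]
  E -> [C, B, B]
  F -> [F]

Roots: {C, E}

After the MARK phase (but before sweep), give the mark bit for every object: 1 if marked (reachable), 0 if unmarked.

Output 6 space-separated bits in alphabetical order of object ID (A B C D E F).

Roots: C E
Mark C: refs=F C, marked=C
Mark E: refs=C B B, marked=C E
Mark F: refs=F, marked=C E F
Mark B: refs=D E null, marked=B C E F
Mark D: refs=null null D, marked=B C D E F
Unmarked (collected): A

Answer: 0 1 1 1 1 1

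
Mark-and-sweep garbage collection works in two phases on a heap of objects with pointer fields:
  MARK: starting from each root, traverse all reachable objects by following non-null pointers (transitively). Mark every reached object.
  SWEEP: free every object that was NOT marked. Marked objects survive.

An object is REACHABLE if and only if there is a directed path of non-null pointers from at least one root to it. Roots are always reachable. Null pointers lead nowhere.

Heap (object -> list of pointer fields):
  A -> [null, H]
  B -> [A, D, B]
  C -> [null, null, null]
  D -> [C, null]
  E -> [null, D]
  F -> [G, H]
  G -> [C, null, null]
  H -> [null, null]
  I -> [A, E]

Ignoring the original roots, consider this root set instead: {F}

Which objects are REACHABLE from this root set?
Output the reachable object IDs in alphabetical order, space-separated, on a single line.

Roots: F
Mark F: refs=G H, marked=F
Mark G: refs=C null null, marked=F G
Mark H: refs=null null, marked=F G H
Mark C: refs=null null null, marked=C F G H
Unmarked (collected): A B D E I

Answer: C F G H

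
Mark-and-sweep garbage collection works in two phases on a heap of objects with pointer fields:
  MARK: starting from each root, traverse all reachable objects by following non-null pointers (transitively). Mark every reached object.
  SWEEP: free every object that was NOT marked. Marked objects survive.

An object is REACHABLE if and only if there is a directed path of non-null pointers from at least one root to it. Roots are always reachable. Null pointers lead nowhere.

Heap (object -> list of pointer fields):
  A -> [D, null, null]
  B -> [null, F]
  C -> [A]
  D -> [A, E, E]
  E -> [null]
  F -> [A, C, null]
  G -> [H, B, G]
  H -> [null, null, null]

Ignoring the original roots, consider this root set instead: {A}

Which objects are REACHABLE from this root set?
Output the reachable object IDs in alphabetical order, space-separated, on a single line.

Answer: A D E

Derivation:
Roots: A
Mark A: refs=D null null, marked=A
Mark D: refs=A E E, marked=A D
Mark E: refs=null, marked=A D E
Unmarked (collected): B C F G H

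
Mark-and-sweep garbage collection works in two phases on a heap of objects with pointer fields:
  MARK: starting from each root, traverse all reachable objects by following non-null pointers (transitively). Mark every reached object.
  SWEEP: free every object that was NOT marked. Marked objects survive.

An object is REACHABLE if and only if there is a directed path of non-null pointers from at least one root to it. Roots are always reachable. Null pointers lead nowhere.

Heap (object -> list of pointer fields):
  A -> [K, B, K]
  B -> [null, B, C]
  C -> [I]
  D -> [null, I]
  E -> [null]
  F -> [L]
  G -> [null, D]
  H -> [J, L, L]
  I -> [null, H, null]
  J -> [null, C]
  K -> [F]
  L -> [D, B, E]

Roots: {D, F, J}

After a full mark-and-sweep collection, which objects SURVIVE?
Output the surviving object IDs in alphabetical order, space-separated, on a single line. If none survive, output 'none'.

Roots: D F J
Mark D: refs=null I, marked=D
Mark F: refs=L, marked=D F
Mark J: refs=null C, marked=D F J
Mark I: refs=null H null, marked=D F I J
Mark L: refs=D B E, marked=D F I J L
Mark C: refs=I, marked=C D F I J L
Mark H: refs=J L L, marked=C D F H I J L
Mark B: refs=null B C, marked=B C D F H I J L
Mark E: refs=null, marked=B C D E F H I J L
Unmarked (collected): A G K

Answer: B C D E F H I J L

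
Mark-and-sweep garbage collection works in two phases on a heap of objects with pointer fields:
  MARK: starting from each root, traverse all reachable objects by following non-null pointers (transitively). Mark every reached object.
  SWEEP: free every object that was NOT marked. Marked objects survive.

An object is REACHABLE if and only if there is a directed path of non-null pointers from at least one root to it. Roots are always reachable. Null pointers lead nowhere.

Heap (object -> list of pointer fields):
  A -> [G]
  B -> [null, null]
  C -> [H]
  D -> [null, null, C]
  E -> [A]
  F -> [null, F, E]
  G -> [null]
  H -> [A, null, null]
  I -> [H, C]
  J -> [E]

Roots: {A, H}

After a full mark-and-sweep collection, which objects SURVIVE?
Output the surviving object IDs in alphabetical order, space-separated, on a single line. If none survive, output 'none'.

Roots: A H
Mark A: refs=G, marked=A
Mark H: refs=A null null, marked=A H
Mark G: refs=null, marked=A G H
Unmarked (collected): B C D E F I J

Answer: A G H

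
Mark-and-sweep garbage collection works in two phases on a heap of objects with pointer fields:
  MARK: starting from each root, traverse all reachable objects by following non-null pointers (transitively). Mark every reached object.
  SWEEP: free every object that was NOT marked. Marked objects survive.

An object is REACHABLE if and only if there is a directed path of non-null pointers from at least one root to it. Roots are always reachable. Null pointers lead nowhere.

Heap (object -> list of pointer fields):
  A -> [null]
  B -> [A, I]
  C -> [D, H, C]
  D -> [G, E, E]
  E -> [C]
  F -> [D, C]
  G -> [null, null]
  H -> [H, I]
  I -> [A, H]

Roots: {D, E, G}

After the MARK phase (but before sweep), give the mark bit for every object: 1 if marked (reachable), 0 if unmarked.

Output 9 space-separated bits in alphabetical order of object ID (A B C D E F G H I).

Answer: 1 0 1 1 1 0 1 1 1

Derivation:
Roots: D E G
Mark D: refs=G E E, marked=D
Mark E: refs=C, marked=D E
Mark G: refs=null null, marked=D E G
Mark C: refs=D H C, marked=C D E G
Mark H: refs=H I, marked=C D E G H
Mark I: refs=A H, marked=C D E G H I
Mark A: refs=null, marked=A C D E G H I
Unmarked (collected): B F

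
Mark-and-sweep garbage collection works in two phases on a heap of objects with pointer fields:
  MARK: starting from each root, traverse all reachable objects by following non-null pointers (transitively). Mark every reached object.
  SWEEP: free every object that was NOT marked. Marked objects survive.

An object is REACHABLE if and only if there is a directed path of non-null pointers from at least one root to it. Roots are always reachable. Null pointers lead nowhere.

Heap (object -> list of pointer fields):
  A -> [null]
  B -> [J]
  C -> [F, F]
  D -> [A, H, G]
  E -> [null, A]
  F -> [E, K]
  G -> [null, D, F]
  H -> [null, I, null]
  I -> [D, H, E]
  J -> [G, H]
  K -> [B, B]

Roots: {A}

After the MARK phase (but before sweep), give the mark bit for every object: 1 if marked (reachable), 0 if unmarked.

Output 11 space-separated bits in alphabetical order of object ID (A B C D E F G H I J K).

Roots: A
Mark A: refs=null, marked=A
Unmarked (collected): B C D E F G H I J K

Answer: 1 0 0 0 0 0 0 0 0 0 0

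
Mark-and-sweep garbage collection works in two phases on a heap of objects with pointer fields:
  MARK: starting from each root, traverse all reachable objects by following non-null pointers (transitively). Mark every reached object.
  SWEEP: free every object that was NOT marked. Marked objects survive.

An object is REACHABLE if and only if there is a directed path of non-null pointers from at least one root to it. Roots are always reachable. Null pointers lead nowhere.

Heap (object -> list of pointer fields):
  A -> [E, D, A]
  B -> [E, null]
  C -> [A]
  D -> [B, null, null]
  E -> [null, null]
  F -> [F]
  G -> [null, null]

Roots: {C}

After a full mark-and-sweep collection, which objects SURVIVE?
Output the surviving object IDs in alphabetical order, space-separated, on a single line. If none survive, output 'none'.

Roots: C
Mark C: refs=A, marked=C
Mark A: refs=E D A, marked=A C
Mark E: refs=null null, marked=A C E
Mark D: refs=B null null, marked=A C D E
Mark B: refs=E null, marked=A B C D E
Unmarked (collected): F G

Answer: A B C D E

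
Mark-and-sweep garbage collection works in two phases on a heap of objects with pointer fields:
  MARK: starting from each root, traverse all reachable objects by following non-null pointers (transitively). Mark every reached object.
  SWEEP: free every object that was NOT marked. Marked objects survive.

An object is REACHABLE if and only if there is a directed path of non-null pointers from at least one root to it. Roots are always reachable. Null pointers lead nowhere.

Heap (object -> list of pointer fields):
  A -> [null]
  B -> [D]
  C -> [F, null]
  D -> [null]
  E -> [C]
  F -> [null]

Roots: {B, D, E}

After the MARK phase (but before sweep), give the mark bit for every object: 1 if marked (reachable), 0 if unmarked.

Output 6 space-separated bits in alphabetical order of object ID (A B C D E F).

Answer: 0 1 1 1 1 1

Derivation:
Roots: B D E
Mark B: refs=D, marked=B
Mark D: refs=null, marked=B D
Mark E: refs=C, marked=B D E
Mark C: refs=F null, marked=B C D E
Mark F: refs=null, marked=B C D E F
Unmarked (collected): A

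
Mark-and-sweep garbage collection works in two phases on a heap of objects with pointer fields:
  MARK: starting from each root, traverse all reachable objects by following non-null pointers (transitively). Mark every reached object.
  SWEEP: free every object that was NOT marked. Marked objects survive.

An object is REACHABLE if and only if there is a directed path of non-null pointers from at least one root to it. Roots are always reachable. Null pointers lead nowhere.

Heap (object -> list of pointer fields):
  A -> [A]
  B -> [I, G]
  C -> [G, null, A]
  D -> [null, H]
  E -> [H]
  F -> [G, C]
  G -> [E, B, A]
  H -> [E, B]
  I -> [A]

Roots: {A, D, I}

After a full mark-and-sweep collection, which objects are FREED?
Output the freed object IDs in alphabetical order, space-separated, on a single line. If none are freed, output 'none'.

Answer: C F

Derivation:
Roots: A D I
Mark A: refs=A, marked=A
Mark D: refs=null H, marked=A D
Mark I: refs=A, marked=A D I
Mark H: refs=E B, marked=A D H I
Mark E: refs=H, marked=A D E H I
Mark B: refs=I G, marked=A B D E H I
Mark G: refs=E B A, marked=A B D E G H I
Unmarked (collected): C F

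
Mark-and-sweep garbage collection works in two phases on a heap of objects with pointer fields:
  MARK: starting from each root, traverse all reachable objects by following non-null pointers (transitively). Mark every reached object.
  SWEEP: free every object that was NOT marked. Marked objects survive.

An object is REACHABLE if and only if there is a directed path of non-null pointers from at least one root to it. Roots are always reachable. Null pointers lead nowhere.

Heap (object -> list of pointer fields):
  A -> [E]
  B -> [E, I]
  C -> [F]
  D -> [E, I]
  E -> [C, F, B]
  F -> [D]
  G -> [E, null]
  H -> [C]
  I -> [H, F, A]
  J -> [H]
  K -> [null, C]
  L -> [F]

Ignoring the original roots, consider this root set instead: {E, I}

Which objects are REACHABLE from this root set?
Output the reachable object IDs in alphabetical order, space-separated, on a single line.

Answer: A B C D E F H I

Derivation:
Roots: E I
Mark E: refs=C F B, marked=E
Mark I: refs=H F A, marked=E I
Mark C: refs=F, marked=C E I
Mark F: refs=D, marked=C E F I
Mark B: refs=E I, marked=B C E F I
Mark H: refs=C, marked=B C E F H I
Mark A: refs=E, marked=A B C E F H I
Mark D: refs=E I, marked=A B C D E F H I
Unmarked (collected): G J K L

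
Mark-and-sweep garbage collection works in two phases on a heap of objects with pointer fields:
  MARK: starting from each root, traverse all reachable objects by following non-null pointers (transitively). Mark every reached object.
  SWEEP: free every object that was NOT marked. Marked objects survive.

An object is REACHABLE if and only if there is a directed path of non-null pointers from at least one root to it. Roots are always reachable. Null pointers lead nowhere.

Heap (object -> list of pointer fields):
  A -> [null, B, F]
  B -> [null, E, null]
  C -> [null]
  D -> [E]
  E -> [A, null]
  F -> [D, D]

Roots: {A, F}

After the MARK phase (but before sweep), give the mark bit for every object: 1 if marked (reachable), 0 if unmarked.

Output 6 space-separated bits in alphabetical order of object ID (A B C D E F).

Answer: 1 1 0 1 1 1

Derivation:
Roots: A F
Mark A: refs=null B F, marked=A
Mark F: refs=D D, marked=A F
Mark B: refs=null E null, marked=A B F
Mark D: refs=E, marked=A B D F
Mark E: refs=A null, marked=A B D E F
Unmarked (collected): C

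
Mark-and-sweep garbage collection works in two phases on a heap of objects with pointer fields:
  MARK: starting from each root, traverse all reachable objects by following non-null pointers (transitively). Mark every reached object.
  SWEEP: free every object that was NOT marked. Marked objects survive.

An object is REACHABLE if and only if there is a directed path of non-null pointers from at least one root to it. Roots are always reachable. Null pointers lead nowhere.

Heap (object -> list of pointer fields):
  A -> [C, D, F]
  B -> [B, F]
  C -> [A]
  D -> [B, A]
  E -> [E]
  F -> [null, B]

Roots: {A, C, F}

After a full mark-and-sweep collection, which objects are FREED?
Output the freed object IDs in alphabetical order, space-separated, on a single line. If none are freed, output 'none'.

Roots: A C F
Mark A: refs=C D F, marked=A
Mark C: refs=A, marked=A C
Mark F: refs=null B, marked=A C F
Mark D: refs=B A, marked=A C D F
Mark B: refs=B F, marked=A B C D F
Unmarked (collected): E

Answer: E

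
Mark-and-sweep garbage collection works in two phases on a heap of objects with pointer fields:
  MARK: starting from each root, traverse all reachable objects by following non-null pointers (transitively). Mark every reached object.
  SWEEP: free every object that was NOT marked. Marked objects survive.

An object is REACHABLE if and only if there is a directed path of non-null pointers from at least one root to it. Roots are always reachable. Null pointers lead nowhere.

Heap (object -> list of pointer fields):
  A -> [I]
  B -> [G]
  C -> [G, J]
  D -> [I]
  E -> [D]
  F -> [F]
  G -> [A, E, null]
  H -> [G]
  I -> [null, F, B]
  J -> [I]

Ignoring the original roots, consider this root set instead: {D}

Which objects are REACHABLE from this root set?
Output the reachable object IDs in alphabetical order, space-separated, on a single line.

Roots: D
Mark D: refs=I, marked=D
Mark I: refs=null F B, marked=D I
Mark F: refs=F, marked=D F I
Mark B: refs=G, marked=B D F I
Mark G: refs=A E null, marked=B D F G I
Mark A: refs=I, marked=A B D F G I
Mark E: refs=D, marked=A B D E F G I
Unmarked (collected): C H J

Answer: A B D E F G I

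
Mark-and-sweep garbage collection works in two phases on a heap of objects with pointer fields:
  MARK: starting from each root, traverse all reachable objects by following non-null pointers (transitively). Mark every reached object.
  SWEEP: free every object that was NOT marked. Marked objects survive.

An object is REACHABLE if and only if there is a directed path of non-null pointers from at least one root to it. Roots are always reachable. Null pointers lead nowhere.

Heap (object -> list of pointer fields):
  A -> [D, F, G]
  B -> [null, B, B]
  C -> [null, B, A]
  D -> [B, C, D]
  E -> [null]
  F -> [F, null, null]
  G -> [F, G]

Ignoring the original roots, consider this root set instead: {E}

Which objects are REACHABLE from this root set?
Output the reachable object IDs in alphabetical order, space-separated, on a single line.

Roots: E
Mark E: refs=null, marked=E
Unmarked (collected): A B C D F G

Answer: E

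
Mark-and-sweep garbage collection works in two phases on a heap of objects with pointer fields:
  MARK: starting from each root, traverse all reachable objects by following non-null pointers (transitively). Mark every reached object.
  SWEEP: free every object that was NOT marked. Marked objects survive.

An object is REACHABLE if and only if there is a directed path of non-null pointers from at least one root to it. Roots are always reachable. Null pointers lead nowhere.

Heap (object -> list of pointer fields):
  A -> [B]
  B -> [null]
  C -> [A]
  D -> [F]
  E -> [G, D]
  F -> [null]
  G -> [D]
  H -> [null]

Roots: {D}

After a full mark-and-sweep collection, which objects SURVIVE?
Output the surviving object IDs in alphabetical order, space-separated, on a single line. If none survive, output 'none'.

Roots: D
Mark D: refs=F, marked=D
Mark F: refs=null, marked=D F
Unmarked (collected): A B C E G H

Answer: D F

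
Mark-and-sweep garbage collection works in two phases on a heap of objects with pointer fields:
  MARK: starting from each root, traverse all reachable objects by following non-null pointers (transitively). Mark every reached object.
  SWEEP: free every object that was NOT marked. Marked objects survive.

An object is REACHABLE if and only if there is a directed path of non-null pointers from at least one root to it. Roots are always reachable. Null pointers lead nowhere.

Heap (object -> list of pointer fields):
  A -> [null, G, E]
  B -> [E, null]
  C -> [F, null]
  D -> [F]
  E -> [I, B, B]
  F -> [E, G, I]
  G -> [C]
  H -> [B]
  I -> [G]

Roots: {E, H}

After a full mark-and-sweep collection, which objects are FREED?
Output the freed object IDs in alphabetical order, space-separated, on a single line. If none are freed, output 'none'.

Roots: E H
Mark E: refs=I B B, marked=E
Mark H: refs=B, marked=E H
Mark I: refs=G, marked=E H I
Mark B: refs=E null, marked=B E H I
Mark G: refs=C, marked=B E G H I
Mark C: refs=F null, marked=B C E G H I
Mark F: refs=E G I, marked=B C E F G H I
Unmarked (collected): A D

Answer: A D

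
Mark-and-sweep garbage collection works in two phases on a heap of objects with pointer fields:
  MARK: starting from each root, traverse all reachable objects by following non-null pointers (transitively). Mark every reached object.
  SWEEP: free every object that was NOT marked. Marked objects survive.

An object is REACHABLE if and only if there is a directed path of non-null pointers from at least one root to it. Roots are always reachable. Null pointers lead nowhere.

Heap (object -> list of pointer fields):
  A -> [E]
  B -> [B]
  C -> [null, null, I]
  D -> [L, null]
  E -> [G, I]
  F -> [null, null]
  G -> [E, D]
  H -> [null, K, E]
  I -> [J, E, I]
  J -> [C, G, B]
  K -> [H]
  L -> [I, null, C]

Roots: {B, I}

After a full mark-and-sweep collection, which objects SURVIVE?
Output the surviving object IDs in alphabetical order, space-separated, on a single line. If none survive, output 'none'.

Roots: B I
Mark B: refs=B, marked=B
Mark I: refs=J E I, marked=B I
Mark J: refs=C G B, marked=B I J
Mark E: refs=G I, marked=B E I J
Mark C: refs=null null I, marked=B C E I J
Mark G: refs=E D, marked=B C E G I J
Mark D: refs=L null, marked=B C D E G I J
Mark L: refs=I null C, marked=B C D E G I J L
Unmarked (collected): A F H K

Answer: B C D E G I J L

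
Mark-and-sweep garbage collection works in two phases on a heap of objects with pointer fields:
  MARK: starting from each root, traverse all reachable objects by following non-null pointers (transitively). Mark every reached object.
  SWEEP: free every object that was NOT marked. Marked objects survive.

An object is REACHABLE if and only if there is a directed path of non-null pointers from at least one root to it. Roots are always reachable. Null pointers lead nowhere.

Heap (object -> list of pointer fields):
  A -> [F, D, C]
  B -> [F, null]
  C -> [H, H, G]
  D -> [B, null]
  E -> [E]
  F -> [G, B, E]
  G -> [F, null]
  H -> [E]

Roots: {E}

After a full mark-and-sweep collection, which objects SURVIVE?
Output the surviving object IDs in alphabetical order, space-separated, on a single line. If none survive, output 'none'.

Answer: E

Derivation:
Roots: E
Mark E: refs=E, marked=E
Unmarked (collected): A B C D F G H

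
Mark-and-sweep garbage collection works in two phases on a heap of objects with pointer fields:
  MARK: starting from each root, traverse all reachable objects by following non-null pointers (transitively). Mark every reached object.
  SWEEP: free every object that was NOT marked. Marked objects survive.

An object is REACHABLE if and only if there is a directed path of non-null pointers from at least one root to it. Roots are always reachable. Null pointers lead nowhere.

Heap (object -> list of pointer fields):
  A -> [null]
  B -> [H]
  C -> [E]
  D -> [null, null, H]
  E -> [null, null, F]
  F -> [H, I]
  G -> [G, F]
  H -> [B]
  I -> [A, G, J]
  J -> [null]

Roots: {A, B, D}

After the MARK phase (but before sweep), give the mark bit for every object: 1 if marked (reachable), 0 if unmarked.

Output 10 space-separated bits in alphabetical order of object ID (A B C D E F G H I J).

Roots: A B D
Mark A: refs=null, marked=A
Mark B: refs=H, marked=A B
Mark D: refs=null null H, marked=A B D
Mark H: refs=B, marked=A B D H
Unmarked (collected): C E F G I J

Answer: 1 1 0 1 0 0 0 1 0 0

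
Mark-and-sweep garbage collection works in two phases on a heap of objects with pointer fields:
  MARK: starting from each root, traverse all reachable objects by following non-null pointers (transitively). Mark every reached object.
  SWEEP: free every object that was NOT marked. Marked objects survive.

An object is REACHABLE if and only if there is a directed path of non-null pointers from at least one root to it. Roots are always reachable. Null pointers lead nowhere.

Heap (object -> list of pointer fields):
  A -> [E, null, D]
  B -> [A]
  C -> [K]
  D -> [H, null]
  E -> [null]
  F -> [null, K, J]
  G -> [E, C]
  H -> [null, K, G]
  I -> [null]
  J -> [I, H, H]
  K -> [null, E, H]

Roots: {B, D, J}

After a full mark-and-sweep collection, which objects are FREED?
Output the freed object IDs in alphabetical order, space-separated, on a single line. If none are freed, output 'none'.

Answer: F

Derivation:
Roots: B D J
Mark B: refs=A, marked=B
Mark D: refs=H null, marked=B D
Mark J: refs=I H H, marked=B D J
Mark A: refs=E null D, marked=A B D J
Mark H: refs=null K G, marked=A B D H J
Mark I: refs=null, marked=A B D H I J
Mark E: refs=null, marked=A B D E H I J
Mark K: refs=null E H, marked=A B D E H I J K
Mark G: refs=E C, marked=A B D E G H I J K
Mark C: refs=K, marked=A B C D E G H I J K
Unmarked (collected): F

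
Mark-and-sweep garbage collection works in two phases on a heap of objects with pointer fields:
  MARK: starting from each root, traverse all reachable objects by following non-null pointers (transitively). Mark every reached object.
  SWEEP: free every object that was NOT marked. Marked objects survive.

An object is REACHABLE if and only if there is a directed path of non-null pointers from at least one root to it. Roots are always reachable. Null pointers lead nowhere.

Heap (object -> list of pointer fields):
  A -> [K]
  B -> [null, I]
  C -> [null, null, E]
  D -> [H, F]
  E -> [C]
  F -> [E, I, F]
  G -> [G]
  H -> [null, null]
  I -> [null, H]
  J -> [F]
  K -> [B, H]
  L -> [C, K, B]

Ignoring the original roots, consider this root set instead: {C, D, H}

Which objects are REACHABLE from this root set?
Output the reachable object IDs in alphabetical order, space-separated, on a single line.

Roots: C D H
Mark C: refs=null null E, marked=C
Mark D: refs=H F, marked=C D
Mark H: refs=null null, marked=C D H
Mark E: refs=C, marked=C D E H
Mark F: refs=E I F, marked=C D E F H
Mark I: refs=null H, marked=C D E F H I
Unmarked (collected): A B G J K L

Answer: C D E F H I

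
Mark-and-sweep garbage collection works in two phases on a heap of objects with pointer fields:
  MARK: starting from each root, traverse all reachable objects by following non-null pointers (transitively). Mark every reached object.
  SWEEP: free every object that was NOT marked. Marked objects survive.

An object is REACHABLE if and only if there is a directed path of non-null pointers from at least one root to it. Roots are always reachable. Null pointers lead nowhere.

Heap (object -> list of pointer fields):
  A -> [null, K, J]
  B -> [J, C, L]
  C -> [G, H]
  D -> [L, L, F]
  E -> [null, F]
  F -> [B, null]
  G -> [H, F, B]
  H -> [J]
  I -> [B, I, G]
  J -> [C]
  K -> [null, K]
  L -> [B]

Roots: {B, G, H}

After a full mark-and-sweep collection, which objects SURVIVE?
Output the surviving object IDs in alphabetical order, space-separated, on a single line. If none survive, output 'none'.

Answer: B C F G H J L

Derivation:
Roots: B G H
Mark B: refs=J C L, marked=B
Mark G: refs=H F B, marked=B G
Mark H: refs=J, marked=B G H
Mark J: refs=C, marked=B G H J
Mark C: refs=G H, marked=B C G H J
Mark L: refs=B, marked=B C G H J L
Mark F: refs=B null, marked=B C F G H J L
Unmarked (collected): A D E I K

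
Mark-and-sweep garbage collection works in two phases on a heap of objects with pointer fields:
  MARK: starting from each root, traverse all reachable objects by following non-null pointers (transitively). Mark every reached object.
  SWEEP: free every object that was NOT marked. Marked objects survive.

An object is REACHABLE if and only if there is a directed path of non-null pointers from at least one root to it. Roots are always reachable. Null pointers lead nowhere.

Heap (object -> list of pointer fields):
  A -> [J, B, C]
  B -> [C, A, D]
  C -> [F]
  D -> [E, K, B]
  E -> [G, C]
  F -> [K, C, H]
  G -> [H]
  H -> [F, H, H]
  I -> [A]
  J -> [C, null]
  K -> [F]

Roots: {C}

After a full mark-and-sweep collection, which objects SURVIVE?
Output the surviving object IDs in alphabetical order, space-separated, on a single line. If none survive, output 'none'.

Roots: C
Mark C: refs=F, marked=C
Mark F: refs=K C H, marked=C F
Mark K: refs=F, marked=C F K
Mark H: refs=F H H, marked=C F H K
Unmarked (collected): A B D E G I J

Answer: C F H K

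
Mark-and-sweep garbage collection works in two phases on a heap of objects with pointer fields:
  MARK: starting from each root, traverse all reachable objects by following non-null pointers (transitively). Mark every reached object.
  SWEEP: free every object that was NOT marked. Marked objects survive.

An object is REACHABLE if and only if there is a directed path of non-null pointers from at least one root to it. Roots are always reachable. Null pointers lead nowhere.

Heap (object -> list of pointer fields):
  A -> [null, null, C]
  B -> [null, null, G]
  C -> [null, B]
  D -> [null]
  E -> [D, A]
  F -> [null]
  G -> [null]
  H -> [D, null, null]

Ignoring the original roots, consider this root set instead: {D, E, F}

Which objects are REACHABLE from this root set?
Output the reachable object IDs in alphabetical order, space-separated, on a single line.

Answer: A B C D E F G

Derivation:
Roots: D E F
Mark D: refs=null, marked=D
Mark E: refs=D A, marked=D E
Mark F: refs=null, marked=D E F
Mark A: refs=null null C, marked=A D E F
Mark C: refs=null B, marked=A C D E F
Mark B: refs=null null G, marked=A B C D E F
Mark G: refs=null, marked=A B C D E F G
Unmarked (collected): H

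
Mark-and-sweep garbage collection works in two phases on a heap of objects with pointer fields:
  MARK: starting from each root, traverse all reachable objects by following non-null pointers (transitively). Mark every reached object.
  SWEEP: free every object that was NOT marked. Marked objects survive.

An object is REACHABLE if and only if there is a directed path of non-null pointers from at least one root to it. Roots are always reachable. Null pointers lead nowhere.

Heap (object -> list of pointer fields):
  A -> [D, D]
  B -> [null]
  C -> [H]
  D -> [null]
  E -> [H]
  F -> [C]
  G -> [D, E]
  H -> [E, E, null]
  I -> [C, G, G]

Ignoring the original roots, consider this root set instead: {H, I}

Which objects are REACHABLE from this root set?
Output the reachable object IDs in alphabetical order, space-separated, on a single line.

Answer: C D E G H I

Derivation:
Roots: H I
Mark H: refs=E E null, marked=H
Mark I: refs=C G G, marked=H I
Mark E: refs=H, marked=E H I
Mark C: refs=H, marked=C E H I
Mark G: refs=D E, marked=C E G H I
Mark D: refs=null, marked=C D E G H I
Unmarked (collected): A B F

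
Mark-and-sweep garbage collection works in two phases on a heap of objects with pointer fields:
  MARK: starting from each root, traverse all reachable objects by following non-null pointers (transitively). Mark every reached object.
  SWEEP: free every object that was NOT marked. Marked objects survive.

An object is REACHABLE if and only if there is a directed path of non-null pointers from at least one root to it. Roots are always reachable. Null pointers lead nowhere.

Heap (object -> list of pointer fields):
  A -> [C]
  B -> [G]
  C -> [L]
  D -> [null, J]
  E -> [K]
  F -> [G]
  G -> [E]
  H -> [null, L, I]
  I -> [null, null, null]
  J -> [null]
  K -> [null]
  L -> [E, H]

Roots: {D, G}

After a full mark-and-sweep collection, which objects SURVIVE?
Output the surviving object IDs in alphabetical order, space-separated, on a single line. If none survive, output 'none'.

Roots: D G
Mark D: refs=null J, marked=D
Mark G: refs=E, marked=D G
Mark J: refs=null, marked=D G J
Mark E: refs=K, marked=D E G J
Mark K: refs=null, marked=D E G J K
Unmarked (collected): A B C F H I L

Answer: D E G J K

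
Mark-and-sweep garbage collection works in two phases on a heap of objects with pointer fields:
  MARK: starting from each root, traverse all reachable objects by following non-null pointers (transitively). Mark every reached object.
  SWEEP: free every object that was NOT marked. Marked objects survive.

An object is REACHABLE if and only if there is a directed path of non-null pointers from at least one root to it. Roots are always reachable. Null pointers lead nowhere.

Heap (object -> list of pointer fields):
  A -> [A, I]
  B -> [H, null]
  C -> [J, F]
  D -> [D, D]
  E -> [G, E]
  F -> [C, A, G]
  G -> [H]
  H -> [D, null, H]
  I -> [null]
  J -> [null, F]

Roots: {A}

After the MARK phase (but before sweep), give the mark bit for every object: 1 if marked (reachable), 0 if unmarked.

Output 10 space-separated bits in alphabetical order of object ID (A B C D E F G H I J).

Answer: 1 0 0 0 0 0 0 0 1 0

Derivation:
Roots: A
Mark A: refs=A I, marked=A
Mark I: refs=null, marked=A I
Unmarked (collected): B C D E F G H J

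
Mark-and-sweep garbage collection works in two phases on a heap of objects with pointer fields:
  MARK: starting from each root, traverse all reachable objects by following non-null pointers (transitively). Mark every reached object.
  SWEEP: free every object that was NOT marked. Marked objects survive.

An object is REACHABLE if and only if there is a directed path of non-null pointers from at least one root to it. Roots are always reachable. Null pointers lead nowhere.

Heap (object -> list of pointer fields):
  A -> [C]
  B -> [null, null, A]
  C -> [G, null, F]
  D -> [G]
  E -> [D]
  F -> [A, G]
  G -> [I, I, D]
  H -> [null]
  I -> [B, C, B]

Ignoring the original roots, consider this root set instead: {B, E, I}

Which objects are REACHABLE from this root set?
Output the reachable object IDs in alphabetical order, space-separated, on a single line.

Answer: A B C D E F G I

Derivation:
Roots: B E I
Mark B: refs=null null A, marked=B
Mark E: refs=D, marked=B E
Mark I: refs=B C B, marked=B E I
Mark A: refs=C, marked=A B E I
Mark D: refs=G, marked=A B D E I
Mark C: refs=G null F, marked=A B C D E I
Mark G: refs=I I D, marked=A B C D E G I
Mark F: refs=A G, marked=A B C D E F G I
Unmarked (collected): H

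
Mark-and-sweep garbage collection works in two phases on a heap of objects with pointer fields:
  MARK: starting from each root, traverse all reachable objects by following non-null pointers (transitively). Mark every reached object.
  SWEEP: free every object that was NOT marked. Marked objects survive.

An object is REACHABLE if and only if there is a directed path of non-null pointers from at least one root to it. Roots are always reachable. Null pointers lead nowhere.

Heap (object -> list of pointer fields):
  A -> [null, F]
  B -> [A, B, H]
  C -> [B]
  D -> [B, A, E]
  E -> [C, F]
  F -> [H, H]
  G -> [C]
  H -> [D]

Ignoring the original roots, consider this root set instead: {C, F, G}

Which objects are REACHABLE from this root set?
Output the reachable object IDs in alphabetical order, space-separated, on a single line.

Answer: A B C D E F G H

Derivation:
Roots: C F G
Mark C: refs=B, marked=C
Mark F: refs=H H, marked=C F
Mark G: refs=C, marked=C F G
Mark B: refs=A B H, marked=B C F G
Mark H: refs=D, marked=B C F G H
Mark A: refs=null F, marked=A B C F G H
Mark D: refs=B A E, marked=A B C D F G H
Mark E: refs=C F, marked=A B C D E F G H
Unmarked (collected): (none)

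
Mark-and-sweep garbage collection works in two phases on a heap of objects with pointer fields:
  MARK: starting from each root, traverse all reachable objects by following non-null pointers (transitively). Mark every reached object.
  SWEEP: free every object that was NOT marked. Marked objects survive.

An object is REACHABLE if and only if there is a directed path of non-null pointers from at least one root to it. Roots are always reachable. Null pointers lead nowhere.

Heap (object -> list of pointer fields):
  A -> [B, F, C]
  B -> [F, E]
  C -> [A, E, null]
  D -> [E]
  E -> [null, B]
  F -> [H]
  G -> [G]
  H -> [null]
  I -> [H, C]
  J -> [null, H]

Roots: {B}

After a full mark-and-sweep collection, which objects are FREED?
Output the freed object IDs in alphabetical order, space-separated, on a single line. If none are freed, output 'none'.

Answer: A C D G I J

Derivation:
Roots: B
Mark B: refs=F E, marked=B
Mark F: refs=H, marked=B F
Mark E: refs=null B, marked=B E F
Mark H: refs=null, marked=B E F H
Unmarked (collected): A C D G I J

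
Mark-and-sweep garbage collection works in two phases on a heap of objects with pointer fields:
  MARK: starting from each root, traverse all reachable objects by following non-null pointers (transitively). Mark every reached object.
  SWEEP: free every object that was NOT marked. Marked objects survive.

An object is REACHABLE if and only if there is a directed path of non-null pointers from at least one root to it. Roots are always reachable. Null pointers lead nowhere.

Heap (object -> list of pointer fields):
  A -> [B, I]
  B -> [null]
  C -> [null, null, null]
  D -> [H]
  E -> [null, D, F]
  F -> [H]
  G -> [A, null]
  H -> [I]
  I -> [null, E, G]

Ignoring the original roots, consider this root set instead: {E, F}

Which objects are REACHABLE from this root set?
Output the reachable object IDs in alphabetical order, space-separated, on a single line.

Roots: E F
Mark E: refs=null D F, marked=E
Mark F: refs=H, marked=E F
Mark D: refs=H, marked=D E F
Mark H: refs=I, marked=D E F H
Mark I: refs=null E G, marked=D E F H I
Mark G: refs=A null, marked=D E F G H I
Mark A: refs=B I, marked=A D E F G H I
Mark B: refs=null, marked=A B D E F G H I
Unmarked (collected): C

Answer: A B D E F G H I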